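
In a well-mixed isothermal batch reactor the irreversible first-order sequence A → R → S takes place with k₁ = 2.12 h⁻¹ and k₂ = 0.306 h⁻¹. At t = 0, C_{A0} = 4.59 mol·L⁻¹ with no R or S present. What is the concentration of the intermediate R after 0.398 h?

For first-order series with pure A initially, C_R(t) = k₁C_{A0}/(k₂−k₁)·(e^(−k₁t) − e^(−k₂t)).
e^(−k₁t) = e^(−2.12×0.398) = e^(−0.8438) = 0.4301; e^(−k₂t) = e^(−0.1218) = 0.8853.
C_R = 2.12×4.59/(0.306−2.12) × (0.4301−0.8853) = (-5.364)×(-0.4552) = 2.442 mol·L⁻¹.

2.44 mol·L⁻¹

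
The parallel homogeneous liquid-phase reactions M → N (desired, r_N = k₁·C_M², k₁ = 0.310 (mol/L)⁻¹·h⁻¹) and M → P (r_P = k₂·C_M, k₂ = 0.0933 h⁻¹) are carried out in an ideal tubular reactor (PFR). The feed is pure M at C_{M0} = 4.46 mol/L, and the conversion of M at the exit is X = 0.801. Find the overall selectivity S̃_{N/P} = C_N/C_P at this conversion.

C_M = C_{M0}(1−X) = 0.8875 mol/L.
Along a PFR/batch, dC_P/dC_M = −r_P/(r_N+r_P) = −k₂/(k₂+k₁·C_M).
Integrating from C_{M0} to C_M: C_P = (0.0933/0.310)·ln[(0.0933+0.310·4.46)/(0.0933+0.310·0.888)] = 0.3010·ln(1.476/0.3684) = 0.4177 mol/L.
Then C_N = (C_{M0}−C_M) − C_P = 3.572 − 0.4177 = 3.155 mol/L.
S̃_{N/P} = C_N/C_P = 3.155/0.4177 = 7.55.

7.55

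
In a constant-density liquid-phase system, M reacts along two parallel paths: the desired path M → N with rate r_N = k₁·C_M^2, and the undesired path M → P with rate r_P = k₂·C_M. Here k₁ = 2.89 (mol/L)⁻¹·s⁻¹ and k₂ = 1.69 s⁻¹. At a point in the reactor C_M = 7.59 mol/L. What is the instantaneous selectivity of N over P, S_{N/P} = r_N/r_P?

13.0

S_{N/P} = r_N/r_P = (k₁·C_M^2)/(k₂·C_M) = (k₁/k₂)·C_M.
= (2.89×7.590^2) / (1.69×7.590) = 166.5/12.83 = 13.0.
Since the desired path is higher order in M, keeping C_M high (PFR or concentrated feed) favours N.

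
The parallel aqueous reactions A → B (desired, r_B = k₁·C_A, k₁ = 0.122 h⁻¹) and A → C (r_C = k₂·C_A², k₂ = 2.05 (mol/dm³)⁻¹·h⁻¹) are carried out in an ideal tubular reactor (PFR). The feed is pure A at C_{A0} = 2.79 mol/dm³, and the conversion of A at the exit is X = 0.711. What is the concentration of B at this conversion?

0.0709 mol/dm³

C_A = C_{A0}(1−X) = 0.8063 mol/dm³.
Along a PFR/batch, dC_B/dC_A = −r_B/(r_B+r_C) = −k₁/(k₁+k₂·C_A).
Integrating from C_{A0} to C_A: C_B = (0.122/2.05)·ln[(0.122+2.05·2.79)/(0.122+2.05·0.806)] = 0.05951·ln(5.841/1.775) = 0.07089 mol/dm³.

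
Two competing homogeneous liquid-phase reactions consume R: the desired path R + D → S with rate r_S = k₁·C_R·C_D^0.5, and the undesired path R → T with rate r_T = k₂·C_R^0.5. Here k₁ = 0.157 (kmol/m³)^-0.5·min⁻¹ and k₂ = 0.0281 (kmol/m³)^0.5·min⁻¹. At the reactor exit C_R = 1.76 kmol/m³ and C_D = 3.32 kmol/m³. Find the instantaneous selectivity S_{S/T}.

13.5

S_{S/T} = r_S/r_T = (k₁·C_R·C_D^0.5)/(k₂·C_R^0.5) = (k₁/k₂)·C_R^0.5·C_D^0.5.
= (0.157×1.760×3.320^0.5) / (0.0281×1.760^0.5) = 0.5035/0.03728 = 13.5.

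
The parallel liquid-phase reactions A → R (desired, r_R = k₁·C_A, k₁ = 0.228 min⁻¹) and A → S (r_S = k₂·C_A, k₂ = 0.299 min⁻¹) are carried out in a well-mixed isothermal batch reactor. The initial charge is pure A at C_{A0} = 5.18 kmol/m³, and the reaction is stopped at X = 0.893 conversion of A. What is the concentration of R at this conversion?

C_A = C_{A0}(1−X) = 0.5543 kmol/m³.
Both paths are first order in A, so the instantaneous fraction to R is constant: dC_R/d(−C_A) = k₁/(k₁+k₂) = 0.4326.
C_R = 0.4326·(C_{A0}−C_A) = 0.4326×4.626 = 2.00 kmol/m³.

2.00 kmol/m³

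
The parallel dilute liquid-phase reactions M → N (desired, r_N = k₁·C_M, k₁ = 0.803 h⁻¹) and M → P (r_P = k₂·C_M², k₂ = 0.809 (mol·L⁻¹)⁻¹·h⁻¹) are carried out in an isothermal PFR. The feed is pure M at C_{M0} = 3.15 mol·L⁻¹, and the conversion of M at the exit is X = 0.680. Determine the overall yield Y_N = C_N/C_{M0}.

0.229

C_M = C_{M0}(1−X) = 1.008 mol·L⁻¹.
Along a PFR/batch, dC_N/dC_M = −r_N/(r_N+r_P) = −k₁/(k₁+k₂·C_M).
Integrating from C_{M0} to C_M: C_N = (0.803/0.809)·ln[(0.803+0.809·3.15)/(0.803+0.809·1.01)] = 0.9926·ln(3.351/1.618) = 0.7225 mol·L⁻¹.
Y_N = C_N/C_{M0} = 0.7225/3.15 = 0.229.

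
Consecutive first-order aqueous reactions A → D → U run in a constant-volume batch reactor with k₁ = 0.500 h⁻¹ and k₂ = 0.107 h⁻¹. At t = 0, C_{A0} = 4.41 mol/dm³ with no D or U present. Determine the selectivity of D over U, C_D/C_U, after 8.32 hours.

1.04

For first-order series with pure A initially, C_D(t) = k₁C_{A0}/(k₂−k₁)·(e^(−k₁t) − e^(−k₂t)).
e^(−k₁t) = e^(−0.500×8.32) = e^(−4.160) = 0.01561; e^(−k₂t) = e^(−0.8902) = 0.4106.
C_D = 0.500×4.41/(0.107−0.500) × (0.01561−0.4106) = (-5.611)×(-0.3949) = 2.216 mol/dm³.
C_A = C_{A0}e^(−k₁t) = 0.06883 mol/dm³, so C_U = C_{A0}−C_A−C_D = 2.125 mol/dm³; C_D/C_U = 1.04.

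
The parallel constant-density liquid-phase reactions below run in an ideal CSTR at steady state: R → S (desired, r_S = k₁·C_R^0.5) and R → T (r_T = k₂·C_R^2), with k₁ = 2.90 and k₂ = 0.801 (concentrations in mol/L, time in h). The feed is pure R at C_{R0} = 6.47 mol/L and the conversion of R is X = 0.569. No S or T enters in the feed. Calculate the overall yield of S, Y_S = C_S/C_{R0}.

Exit C_R = C_{R0}(1−X) = 6.47×0.431 = 2.789 mol/L.
In a CSTR the entire volume is at exit conditions, so r_S = 2.90×2.789^0.5 = 4.843 and r_T = 0.801×2.789^2 = 6.229.
Fraction of consumed R going to S: r_S/(r_S+r_T) = 0.4374.
C_S = 0.4374·C_{R0}·X = 0.4374×6.47×0.569 = 1.61 mol/L; Y_S = C_S/C_{R0} = 0.249.

0.249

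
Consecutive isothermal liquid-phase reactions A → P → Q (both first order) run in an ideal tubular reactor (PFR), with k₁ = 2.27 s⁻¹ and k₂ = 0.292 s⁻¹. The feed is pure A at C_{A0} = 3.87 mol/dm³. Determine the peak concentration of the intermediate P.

For a first-order series the maximum intermediate yield is C_{P,max}/C_{A0} = (k₁/k₂)^[k₂/(k₂−k₁)].
= (2.27/0.292)^(0.292/(0.292−2.27)) = (7.774)^(-0.1476) = 0.7388.
C_{P,max} = 0.7388×3.87 = 2.86 mol/dm³.

2.86 mol/dm³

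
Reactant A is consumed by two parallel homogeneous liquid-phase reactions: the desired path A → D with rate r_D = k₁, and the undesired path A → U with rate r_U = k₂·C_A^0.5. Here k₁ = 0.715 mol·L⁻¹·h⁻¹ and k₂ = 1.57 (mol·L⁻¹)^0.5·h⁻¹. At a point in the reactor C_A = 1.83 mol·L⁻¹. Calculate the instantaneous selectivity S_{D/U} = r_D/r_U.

S_{D/U} = r_D/r_U = (k₁)/(k₂·C_A^0.5) = (k₁/k₂)·C_A^-0.5.
= (0.715) / (1.57×1.830^0.5) = 0.7150/2.124 = 0.337.

0.337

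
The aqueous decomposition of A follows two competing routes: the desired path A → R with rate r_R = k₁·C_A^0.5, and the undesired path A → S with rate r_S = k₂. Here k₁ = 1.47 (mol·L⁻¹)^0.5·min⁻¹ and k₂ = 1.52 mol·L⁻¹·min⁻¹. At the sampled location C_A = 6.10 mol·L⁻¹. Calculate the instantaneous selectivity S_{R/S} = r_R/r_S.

S_{R/S} = r_R/r_S = (k₁·C_A^0.5)/(k₂) = (k₁/k₂)·C_A^0.5.
= (1.47×6.100^0.5) / (1.52) = 3.631/1.520 = 2.39.

2.39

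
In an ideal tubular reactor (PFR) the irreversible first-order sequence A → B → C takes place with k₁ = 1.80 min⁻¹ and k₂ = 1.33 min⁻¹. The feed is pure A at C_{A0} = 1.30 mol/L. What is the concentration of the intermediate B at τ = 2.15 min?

0.181 mol/L

The intermediate concentration in a first-order A→B→C sequence is C_B = k₁C_{A0}(e^(−k₁τ) − e^(−k₂τ))/(k₂−k₁).
e^(−k₁τ) = e^(−1.80×2.15) = e^(−3.870) = 0.02086; e^(−k₂τ) = e^(−2.860) = 0.05730.
C_B = 1.80×1.30/(1.33−1.80) × (0.02086−0.05730) = (-4.979)×(-0.03644) = 0.1814 mol/L.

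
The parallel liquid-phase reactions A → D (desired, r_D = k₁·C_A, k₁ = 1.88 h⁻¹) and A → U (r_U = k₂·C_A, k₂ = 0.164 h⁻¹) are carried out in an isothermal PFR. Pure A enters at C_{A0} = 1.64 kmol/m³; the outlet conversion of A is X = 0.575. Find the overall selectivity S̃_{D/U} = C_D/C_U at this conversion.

C_A = C_{A0}(1−X) = 0.6970 kmol/m³.
Both paths are first order in A, so the instantaneous fraction to D is constant: dC_D/d(−C_A) = k₁/(k₁+k₂) = 0.9198.
C_D = 0.9198·(C_{A0}−C_A) = 0.9198×0.9430 = 0.867 kmol/m³.
C_U = (C_{A0}−C_A)−C_D = 0.07566 kmol/m³; S̃_{D/U} = 0.8673/0.07566 = 11.5.

11.5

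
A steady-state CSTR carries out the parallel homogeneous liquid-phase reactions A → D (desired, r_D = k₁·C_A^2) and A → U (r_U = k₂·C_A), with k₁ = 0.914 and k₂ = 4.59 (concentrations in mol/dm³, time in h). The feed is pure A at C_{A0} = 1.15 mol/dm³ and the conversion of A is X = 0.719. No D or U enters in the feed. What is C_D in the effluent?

Exit C_A = C_{A0}(1−X) = 1.15×0.281 = 0.3231 mol/dm³.
In a CSTR the entire volume is at exit conditions, so r_D = 0.914×0.3231^2 = 0.09545 and r_U = 4.59×0.3231 = 1.483.
Fraction of consumed A going to D: r_D/(r_D+r_U) = 0.06046.
C_D = 0.06046·C_{A0}·X = 0.06046×1.15×0.719 = 0.0500 mol/dm³.

0.0500 mol/dm³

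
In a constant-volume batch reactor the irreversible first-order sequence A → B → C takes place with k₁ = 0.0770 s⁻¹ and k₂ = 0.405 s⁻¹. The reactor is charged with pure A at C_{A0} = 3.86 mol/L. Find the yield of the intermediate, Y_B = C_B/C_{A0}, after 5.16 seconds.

For first-order series with pure A initially, C_B(t) = k₁C_{A0}/(k₂−k₁)·(e^(−k₁t) − e^(−k₂t)).
e^(−k₁t) = e^(−0.0770×5.16) = e^(−0.3973) = 0.6721; e^(−k₂t) = e^(−2.090) = 0.1237.
C_B = 0.0770×3.86/(0.405−0.0770) × (0.6721−0.1237) = 0.9062×0.5484 = 0.4969 mol/L.
Y_B = C_B/C_{A0} = 0.4969/3.86 = 0.129.

0.129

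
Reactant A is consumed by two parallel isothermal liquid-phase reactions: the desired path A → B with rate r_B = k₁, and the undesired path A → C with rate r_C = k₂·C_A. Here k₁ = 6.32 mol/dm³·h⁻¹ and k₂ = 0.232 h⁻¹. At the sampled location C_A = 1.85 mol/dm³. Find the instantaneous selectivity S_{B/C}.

S_{B/C} = r_B/r_C = (k₁)/(k₂·C_A) = (k₁/k₂)·C_A⁻¹.
= (6.32) / (0.232×1.850) = 6.320/0.4292 = 14.7.
The undesired path is higher order in A, so low C_A (CSTR or dilute feed) favours B.

14.7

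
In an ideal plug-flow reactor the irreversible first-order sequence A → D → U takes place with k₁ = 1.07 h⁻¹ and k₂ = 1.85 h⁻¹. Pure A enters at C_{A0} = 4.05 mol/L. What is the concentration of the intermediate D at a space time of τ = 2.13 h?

Solving the coupled first-order balances gives C_D(τ) = [k₁/(k₂−k₁)]·C_{A0}·(e^(−k₁τ) − e^(−k₂τ)).
e^(−k₁τ) = e^(−1.07×2.13) = e^(−2.279) = 0.1024; e^(−k₂τ) = e^(−3.941) = 0.01944.
C_D = 1.07×4.05/(1.85−1.07) × (0.1024−0.01944) = 5.556×0.08294 = 0.4608 mol/L.

0.461 mol/L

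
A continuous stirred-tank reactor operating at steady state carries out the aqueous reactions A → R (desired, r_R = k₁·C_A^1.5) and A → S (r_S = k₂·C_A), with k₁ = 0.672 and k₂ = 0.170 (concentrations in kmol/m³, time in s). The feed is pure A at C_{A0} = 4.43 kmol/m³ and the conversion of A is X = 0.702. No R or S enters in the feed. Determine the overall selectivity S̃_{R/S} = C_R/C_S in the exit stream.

4.54

Exit C_A = C_{A0}(1−X) = 4.43×0.298 = 1.320 kmol/m³.
Rates in a CSTR are evaluated at the outlet concentration: r_R = 0.672×1.320^1.5 = 1.019, r_S = 0.170×1.320 = 0.2244.
Overall selectivity = C_R/C_S = r_Rτ/(r_Sτ) = r_R/r_S = 4.54.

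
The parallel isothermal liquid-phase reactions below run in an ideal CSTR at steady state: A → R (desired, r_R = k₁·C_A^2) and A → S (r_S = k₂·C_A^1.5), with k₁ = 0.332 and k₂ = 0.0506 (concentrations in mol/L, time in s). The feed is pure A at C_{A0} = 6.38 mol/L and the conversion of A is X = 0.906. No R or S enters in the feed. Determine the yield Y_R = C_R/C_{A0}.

0.757

Exit C_A = C_{A0}(1−X) = 6.38×0.0940 = 0.5997 mol/L.
In a CSTR the entire volume is at exit conditions, so r_R = 0.332×0.5997^2 = 0.1194 and r_S = 0.0506×0.5997^1.5 = 0.02350.
Fraction of consumed A going to R: r_R/(r_R+r_S) = 0.8356.
C_R = 0.8356·C_{A0}·X = 0.8356×6.38×0.906 = 4.83 mol/L; Y_R = C_R/C_{A0} = 0.757.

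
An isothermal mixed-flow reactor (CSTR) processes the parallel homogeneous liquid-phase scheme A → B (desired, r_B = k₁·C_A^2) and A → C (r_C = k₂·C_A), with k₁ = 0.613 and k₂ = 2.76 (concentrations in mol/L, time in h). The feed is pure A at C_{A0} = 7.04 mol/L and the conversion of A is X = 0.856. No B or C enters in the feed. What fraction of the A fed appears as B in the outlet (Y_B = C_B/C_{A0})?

0.157

Exit C_A = C_{A0}(1−X) = 7.04×0.144 = 1.014 mol/L.
Rates in a CSTR are evaluated at the outlet concentration: r_B = 0.613×1.014^2 = 0.6300, r_C = 2.76×1.014 = 2.798.
Fraction of consumed A going to B: r_B/(r_B+r_C) = 0.1838.
C_B = 0.1838·C_{A0}·X = 0.1838×7.04×0.856 = 1.11 mol/L; Y_B = C_B/C_{A0} = 0.157.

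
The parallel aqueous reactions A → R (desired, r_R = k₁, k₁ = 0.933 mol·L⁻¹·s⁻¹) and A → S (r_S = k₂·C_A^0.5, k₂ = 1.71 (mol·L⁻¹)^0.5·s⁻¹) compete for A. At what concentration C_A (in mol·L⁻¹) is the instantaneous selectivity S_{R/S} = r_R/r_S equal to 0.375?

S_{R/S} = (k₁/k₂)·C_A^-0.5 ⇒ C_A = (S·k₂/k₁)^(-2).
= (0.375×1.71/0.933)^(-2) = (0.6873)^(-2) = 2.12 mol·L⁻¹.

2.12 mol·L⁻¹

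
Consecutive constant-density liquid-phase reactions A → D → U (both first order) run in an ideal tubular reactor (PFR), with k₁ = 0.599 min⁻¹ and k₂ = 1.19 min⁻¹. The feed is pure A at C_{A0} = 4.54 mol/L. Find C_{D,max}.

1.14 mol/L

Evaluating C_D at τ_opt = ln(k₂/k₁)/(k₂−k₁) gives C_{D,max}/C_{A0} = (k₁/k₂)^[k₂/(k₂−k₁)].
= (0.599/1.19)^(1.19/(1.19−0.599)) = (0.5034)^(2.014) = 0.2510.
C_{D,max} = 0.2510×4.54 = 1.14 mol/L.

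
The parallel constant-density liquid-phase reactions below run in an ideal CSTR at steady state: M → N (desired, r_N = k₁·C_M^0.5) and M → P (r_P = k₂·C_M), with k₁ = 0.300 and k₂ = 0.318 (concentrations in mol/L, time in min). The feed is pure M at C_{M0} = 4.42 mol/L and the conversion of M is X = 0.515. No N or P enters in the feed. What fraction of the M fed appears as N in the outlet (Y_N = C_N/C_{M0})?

Exit C_M = C_{M0}(1−X) = 4.42×0.485 = 2.144 mol/L.
In a CSTR the entire volume is at exit conditions, so r_N = 0.300×2.144^0.5 = 0.4392 and r_P = 0.318×2.144 = 0.6817.
Fraction of consumed M going to N: r_N/(r_N+r_P) = 0.3919.
C_N = 0.3919·C_{M0}·X = 0.3919×4.42×0.515 = 0.892 mol/L; Y_N = C_N/C_{M0} = 0.202.

0.202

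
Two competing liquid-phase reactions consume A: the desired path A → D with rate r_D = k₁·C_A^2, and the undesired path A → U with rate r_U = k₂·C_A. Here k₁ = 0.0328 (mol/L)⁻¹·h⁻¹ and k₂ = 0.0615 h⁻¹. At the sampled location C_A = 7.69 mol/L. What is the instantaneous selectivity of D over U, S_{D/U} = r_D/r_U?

S_{D/U} = r_D/r_U = (k₁·C_A^2)/(k₂·C_A) = (k₁/k₂)·C_A.
= (0.0328×7.690^2) / (0.0615×7.690) = 1.940/0.4729 = 4.10.
Since the desired path is higher order in A, keeping C_A high (PFR or concentrated feed) favours D.

4.10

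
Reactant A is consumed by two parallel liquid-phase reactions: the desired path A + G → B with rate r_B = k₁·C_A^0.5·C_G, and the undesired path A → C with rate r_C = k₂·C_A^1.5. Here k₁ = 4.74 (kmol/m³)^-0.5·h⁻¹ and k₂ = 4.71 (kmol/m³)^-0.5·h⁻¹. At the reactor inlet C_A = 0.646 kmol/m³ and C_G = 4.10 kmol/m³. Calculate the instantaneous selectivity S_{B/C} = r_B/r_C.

S_{B/C} = r_B/r_C = (k₁·C_A^0.5·C_G)/(k₂·C_A^1.5) = (k₁/k₂)·C_A⁻¹·C_G.
= (4.74×0.6460^0.5×4.100) / (4.71×0.6460^1.5) = 15.62/2.446 = 6.39.
The undesired path is higher order in A, so low C_A (CSTR or dilute feed) favours B.

6.39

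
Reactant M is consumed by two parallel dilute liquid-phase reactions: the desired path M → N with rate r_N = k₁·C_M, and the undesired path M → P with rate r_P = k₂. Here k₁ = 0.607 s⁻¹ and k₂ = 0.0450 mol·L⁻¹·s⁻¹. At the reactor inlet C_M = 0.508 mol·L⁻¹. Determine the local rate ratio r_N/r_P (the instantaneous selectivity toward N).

S_{N/P} = r_N/r_P = (k₁·C_M)/(k₂) = (k₁/k₂)·C_M.
= (0.607×0.5080) / (0.0450) = 0.3084/0.04500 = 6.85.

6.85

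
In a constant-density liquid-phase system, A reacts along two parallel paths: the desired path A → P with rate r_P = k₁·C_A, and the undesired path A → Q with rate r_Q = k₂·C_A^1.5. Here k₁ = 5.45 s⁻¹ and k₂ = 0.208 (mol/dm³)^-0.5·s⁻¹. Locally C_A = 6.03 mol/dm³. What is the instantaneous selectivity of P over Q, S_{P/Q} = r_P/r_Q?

S_{P/Q} = r_P/r_Q = (k₁·C_A)/(k₂·C_A^1.5) = (k₁/k₂)·C_A^-0.5.
= (5.45×6.030) / (0.208×6.030^1.5) = 32.86/3.080 = 10.7.

10.7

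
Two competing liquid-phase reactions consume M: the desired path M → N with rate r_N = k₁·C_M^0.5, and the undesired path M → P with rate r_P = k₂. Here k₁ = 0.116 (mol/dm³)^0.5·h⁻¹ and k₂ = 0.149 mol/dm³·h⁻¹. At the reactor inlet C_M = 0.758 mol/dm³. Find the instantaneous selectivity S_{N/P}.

0.678

S_{N/P} = r_N/r_P = (k₁·C_M^0.5)/(k₂) = (k₁/k₂)·C_M^0.5.
= (0.116×0.7580^0.5) / (0.149) = 0.1010/0.1490 = 0.678.
Since the desired path is higher order in M, keeping C_M high (PFR or concentrated feed) favours N.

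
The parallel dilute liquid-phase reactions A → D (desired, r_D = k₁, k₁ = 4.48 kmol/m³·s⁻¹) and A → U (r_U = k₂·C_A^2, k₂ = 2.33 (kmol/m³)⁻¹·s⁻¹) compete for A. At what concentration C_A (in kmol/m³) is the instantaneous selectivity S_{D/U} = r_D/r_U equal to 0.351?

S_{D/U} = (k₁/k₂)·C_A^-2 ⇒ C_A = (S·k₂/k₁)^(-0.5).
= (0.351×2.33/4.48)^(-0.5) = (0.1826)^(-0.5) = 2.34 kmol/m³.

2.34 kmol/m³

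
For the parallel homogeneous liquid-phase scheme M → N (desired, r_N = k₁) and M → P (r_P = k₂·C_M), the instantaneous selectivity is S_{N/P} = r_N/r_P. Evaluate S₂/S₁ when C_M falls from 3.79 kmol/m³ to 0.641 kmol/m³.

S_{N/P} = (k₁/k₂)·C_M⁻¹, so S₂/S₁ = (C_{M,2}/C_{M,1})⁻¹.
= 3.79/0.641 = 5.91.
Selectivity toward N rises as C_M falls — low-concentration operation is favoured.

5.91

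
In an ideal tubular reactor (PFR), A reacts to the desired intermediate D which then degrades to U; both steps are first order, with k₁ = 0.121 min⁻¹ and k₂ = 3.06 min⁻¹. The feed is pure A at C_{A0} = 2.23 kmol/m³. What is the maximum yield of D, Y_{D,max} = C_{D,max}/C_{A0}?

0.0346

For a first-order series the maximum intermediate yield is C_{D,max}/C_{A0} = (k₁/k₂)^[k₂/(k₂−k₁)].
= (0.121/3.06)^(3.06/(3.06−0.121)) = (0.03954)^(1.041) = 0.03462.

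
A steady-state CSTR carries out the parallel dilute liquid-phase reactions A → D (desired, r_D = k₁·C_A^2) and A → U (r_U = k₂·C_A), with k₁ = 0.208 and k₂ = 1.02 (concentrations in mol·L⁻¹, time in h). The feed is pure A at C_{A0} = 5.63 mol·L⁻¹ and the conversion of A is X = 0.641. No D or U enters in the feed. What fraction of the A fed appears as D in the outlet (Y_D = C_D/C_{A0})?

Exit C_A = C_{A0}(1−X) = 5.63×0.359 = 2.021 mol·L⁻¹.
Rates in a CSTR are evaluated at the outlet concentration: r_D = 0.208×2.021^2 = 0.8497, r_U = 1.02×2.021 = 2.062.
Fraction of consumed A going to D: r_D/(r_D+r_U) = 0.2919.
C_D = 0.2919·C_{A0}·X = 0.2919×5.63×0.641 = 1.05 mol·L⁻¹; Y_D = C_D/C_{A0} = 0.187.

0.187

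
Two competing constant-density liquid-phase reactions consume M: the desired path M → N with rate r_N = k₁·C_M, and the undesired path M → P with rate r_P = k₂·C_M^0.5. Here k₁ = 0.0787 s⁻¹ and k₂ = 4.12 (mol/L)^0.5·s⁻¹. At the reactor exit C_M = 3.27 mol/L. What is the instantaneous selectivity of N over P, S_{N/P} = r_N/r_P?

S_{N/P} = r_N/r_P = (k₁·C_M)/(k₂·C_M^0.5) = (k₁/k₂)·C_M^0.5.
= (0.0787×3.270) / (4.12×3.270^0.5) = 0.2573/7.450 = 0.0345.
Since the desired path is higher order in M, keeping C_M high (PFR or concentrated feed) favours N.

0.0345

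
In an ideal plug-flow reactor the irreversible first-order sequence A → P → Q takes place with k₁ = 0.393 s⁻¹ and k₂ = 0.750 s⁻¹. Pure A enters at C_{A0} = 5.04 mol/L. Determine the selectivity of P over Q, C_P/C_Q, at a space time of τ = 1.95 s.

0.920

Solving the coupled first-order balances gives C_P(τ) = [k₁/(k₂−k₁)]·C_{A0}·(e^(−k₁τ) − e^(−k₂τ)).
e^(−k₁τ) = e^(−0.393×1.95) = e^(−0.7663) = 0.4647; e^(−k₂τ) = e^(−1.462) = 0.2317.
C_P = 0.393×5.04/(0.750−0.393) × (0.4647−0.2317) = 5.548×0.2330 = 1.293 mol/L.
C_A = C_{A0}e^(−k₁τ) = 2.342 mol/L, so C_Q = C_{A0}−C_A−C_P = 1.405 mol/L; C_P/C_Q = 0.920.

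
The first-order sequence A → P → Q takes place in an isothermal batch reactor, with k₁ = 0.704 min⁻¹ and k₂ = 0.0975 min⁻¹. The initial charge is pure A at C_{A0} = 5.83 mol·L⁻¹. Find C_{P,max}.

4.24 mol·L⁻¹

For a first-order series the maximum intermediate yield is C_{P,max}/C_{A0} = (k₁/k₂)^[k₂/(k₂−k₁)].
= (0.704/0.0975)^(0.0975/(0.0975−0.704)) = (7.221)^(-0.1608) = 0.7277.
C_{P,max} = 0.7277×5.83 = 4.24 mol·L⁻¹.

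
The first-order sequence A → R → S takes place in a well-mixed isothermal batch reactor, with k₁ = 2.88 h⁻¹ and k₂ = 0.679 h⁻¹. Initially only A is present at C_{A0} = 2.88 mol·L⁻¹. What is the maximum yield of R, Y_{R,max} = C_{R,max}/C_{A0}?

0.640

At the optimum, C_{R,max}/C_{A0} = (k₁/k₂)^[k₂/(k₂−k₁)].
= (2.88/0.679)^(0.679/(0.679−2.88)) = (4.242)^(-0.3085) = 0.6403.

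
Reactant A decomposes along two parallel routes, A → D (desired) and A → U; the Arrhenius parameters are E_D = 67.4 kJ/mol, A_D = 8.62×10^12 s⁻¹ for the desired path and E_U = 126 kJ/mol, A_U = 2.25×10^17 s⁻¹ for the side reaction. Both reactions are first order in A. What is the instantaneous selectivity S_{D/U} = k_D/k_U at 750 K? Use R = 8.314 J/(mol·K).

k_D/k_U = (A_D/A_U)·exp[−(E_D−E_U)/(RT)] = (A_D/A_U)·exp[(E_U−E_D)/(RT)].
(E_U−E_D)/(RT) = (126−67.4)×10³/(8.314×750) = 58600/6236 = 9.398.
k_D/k_U = (8.62×10^12/2.25×10^17)·exp(9.398) = 3.831×10^-5 × 12062 = 0.462.
Since E_D < E_U, lowering the temperature improves selectivity toward D.

0.462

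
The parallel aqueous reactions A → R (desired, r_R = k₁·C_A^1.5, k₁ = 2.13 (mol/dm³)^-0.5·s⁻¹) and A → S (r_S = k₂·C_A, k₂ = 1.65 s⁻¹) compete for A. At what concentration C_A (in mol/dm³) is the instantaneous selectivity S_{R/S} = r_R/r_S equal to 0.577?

S_{R/S} = (k₁/k₂)·C_A^0.5 ⇒ C_A = (S·k₂/k₁)^(2).
= (0.577×1.65/2.13)^(2) = (0.4470)^(2) = 0.200 mol/dm³.

0.200 mol/dm³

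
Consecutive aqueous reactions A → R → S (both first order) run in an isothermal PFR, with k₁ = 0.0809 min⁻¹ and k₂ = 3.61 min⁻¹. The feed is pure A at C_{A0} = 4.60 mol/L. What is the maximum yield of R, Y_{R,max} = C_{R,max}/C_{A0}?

Evaluating C_R at τ_opt = ln(k₂/k₁)/(k₂−k₁) gives C_{R,max}/C_{A0} = (k₁/k₂)^[k₂/(k₂−k₁)].
= (0.0809/3.61)^(3.61/(3.61−0.0809)) = (0.02241)^(1.023) = 0.02054.

0.0205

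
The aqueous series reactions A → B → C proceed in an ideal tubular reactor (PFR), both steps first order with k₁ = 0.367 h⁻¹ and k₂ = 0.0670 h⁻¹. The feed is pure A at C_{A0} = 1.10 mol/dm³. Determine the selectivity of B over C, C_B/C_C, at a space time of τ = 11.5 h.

Solving the coupled first-order balances gives C_B(τ) = [k₁/(k₂−k₁)]·C_{A0}·(e^(−k₁τ) − e^(−k₂τ)).
e^(−k₁τ) = e^(−0.367×11.5) = e^(−4.220) = 0.01469; e^(−k₂τ) = e^(−0.7705) = 0.4628.
C_B = 0.367×1.10/(0.0670−0.367) × (0.01469−0.4628) = (-1.346)×(-0.4481) = 0.6030 mol/dm³.
C_A = C_{A0}e^(−k₁τ) = 0.01616 mol/dm³, so C_C = C_{A0}−C_A−C_B = 0.4809 mol/dm³; C_B/C_C = 1.25.

1.25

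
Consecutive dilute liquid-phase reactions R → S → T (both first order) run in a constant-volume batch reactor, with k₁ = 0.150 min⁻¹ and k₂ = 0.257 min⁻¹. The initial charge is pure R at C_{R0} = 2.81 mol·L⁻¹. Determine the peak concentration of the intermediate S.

For a first-order series the maximum intermediate yield is C_{S,max}/C_{R0} = (k₁/k₂)^[k₂/(k₂−k₁)].
= (0.150/0.257)^(0.257/(0.257−0.150)) = (0.5837)^(2.402) = 0.2744.
C_{S,max} = 0.2744×2.81 = 0.771 mol·L⁻¹.

0.771 mol·L⁻¹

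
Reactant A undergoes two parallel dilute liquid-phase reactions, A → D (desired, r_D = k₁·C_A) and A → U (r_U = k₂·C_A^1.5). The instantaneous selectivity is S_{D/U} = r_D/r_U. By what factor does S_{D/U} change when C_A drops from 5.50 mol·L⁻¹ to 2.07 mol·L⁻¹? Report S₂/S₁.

1.63

S_{D/U} = (k₁/k₂)·C_A^-0.5, so S₂/S₁ = (C_{A,2}/C_{A,1})^-0.5.
= (2.07/5.50)^(-0.5) = (0.3764)^(-0.5) = 1.63.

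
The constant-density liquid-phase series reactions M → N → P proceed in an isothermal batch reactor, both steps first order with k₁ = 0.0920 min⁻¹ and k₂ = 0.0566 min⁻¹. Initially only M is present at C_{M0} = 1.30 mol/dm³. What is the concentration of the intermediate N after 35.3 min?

Solving the coupled first-order balances gives C_N(t) = [k₁/(k₂−k₁)]·C_{M0}·(e^(−k₁t) − e^(−k₂t)).
e^(−k₁t) = e^(−0.0920×35.3) = e^(−3.248) = 0.03887; e^(−k₂t) = e^(−1.998) = 0.1356.
C_N = 0.0920×1.30/(0.0566−0.0920) × (0.03887−0.1356) = (-3.379)×(-0.09674) = 0.3268 mol/dm³.

0.327 mol/dm³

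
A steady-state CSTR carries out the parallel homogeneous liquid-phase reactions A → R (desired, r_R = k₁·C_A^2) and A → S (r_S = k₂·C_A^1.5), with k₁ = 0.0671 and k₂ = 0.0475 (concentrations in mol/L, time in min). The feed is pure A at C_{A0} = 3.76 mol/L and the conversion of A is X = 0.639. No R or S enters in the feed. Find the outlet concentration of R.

Exit C_A = C_{A0}(1−X) = 3.76×0.361 = 1.357 mol/L.
A CSTR operates uniformly at the exit composition, giving r_R = 0.1236 and r_S = 0.07512 (each k·C_A^n at C_A = 1.357).
Fraction of consumed A going to R: r_R/(r_R+r_S) = 0.6220.
C_R = 0.6220·C_{A0}·X = 0.6220×3.76×0.639 = 1.49 mol/L.

1.49 mol/L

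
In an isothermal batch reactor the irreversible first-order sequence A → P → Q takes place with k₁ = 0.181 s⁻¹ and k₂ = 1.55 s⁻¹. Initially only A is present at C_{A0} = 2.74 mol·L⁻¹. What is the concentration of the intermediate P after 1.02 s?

0.227 mol·L⁻¹

For first-order series with pure A initially, C_P(t) = k₁C_{A0}/(k₂−k₁)·(e^(−k₁t) − e^(−k₂t)).
e^(−k₁t) = e^(−0.181×1.02) = e^(−0.1846) = 0.8314; e^(−k₂t) = e^(−1.581) = 0.2058.
C_P = 0.181×2.74/(1.55−0.181) × (0.8314−0.2058) = 0.3623×0.6257 = 0.2267 mol·L⁻¹.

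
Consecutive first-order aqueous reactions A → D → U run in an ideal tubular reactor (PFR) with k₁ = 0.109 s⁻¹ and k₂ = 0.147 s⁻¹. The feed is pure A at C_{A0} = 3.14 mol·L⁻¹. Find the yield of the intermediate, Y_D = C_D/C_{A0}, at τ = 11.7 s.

0.288

For first-order series with pure A initially, C_D(τ) = k₁C_{A0}/(k₂−k₁)·(e^(−k₁τ) − e^(−k₂τ)).
e^(−k₁τ) = e^(−0.109×11.7) = e^(−1.275) = 0.2793; e^(−k₂τ) = e^(−1.720) = 0.1791.
C_D = 0.109×3.14/(0.147−0.109) × (0.2793−0.1791) = 9.007×0.1003 = 0.9031 mol·L⁻¹.
Y_D = C_D/C_{A0} = 0.9031/3.14 = 0.288.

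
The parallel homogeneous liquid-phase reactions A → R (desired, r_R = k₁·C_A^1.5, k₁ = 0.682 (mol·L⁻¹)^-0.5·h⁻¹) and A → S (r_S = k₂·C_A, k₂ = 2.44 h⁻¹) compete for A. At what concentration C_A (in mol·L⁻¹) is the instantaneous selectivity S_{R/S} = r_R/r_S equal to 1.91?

46.7 mol·L⁻¹

S_{R/S} = (k₁/k₂)·C_A^0.5 ⇒ C_A = (S·k₂/k₁)^(2).
= (1.91×2.44/0.682)^(2) = (6.833)^(2) = 46.7 mol·L⁻¹.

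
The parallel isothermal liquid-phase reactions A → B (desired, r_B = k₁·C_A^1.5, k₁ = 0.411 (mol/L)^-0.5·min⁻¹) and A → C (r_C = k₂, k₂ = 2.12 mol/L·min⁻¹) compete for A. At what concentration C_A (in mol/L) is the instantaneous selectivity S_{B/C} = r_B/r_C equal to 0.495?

1.87 mol/L

S_{B/C} = (k₁/k₂)·C_A^1.5 ⇒ C_A = (S·k₂/k₁)^(1/1.5).
= (0.495×2.12/0.411)^(0.6667) = (2.553)^(0.6667) = 1.87 mol/L.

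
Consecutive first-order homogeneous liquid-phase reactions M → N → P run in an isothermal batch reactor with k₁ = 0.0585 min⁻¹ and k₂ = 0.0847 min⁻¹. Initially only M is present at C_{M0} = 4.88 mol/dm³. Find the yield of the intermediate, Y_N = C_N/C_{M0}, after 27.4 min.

0.230

Solving the coupled first-order balances gives C_N(t) = [k₁/(k₂−k₁)]·C_{M0}·(e^(−k₁t) − e^(−k₂t)).
e^(−k₁t) = e^(−0.0585×27.4) = e^(−1.603) = 0.2013; e^(−k₂t) = e^(−2.321) = 0.09820.
C_N = 0.0585×4.88/(0.0847−0.0585) × (0.2013−0.09820) = 10.90×0.1031 = 1.124 mol/dm³.
Y_N = C_N/C_{M0} = 1.124/4.88 = 0.230.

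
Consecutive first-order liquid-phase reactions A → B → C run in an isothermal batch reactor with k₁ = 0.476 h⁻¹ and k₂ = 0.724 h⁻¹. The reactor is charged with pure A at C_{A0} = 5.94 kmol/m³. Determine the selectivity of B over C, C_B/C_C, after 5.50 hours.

Solving the coupled first-order balances gives C_B(t) = [k₁/(k₂−k₁)]·C_{A0}·(e^(−k₁t) − e^(−k₂t)).
e^(−k₁t) = e^(−0.476×5.50) = e^(−2.618) = 0.07295; e^(−k₂t) = e^(−3.982) = 0.01865.
C_B = 0.476×5.94/(0.724−0.476) × (0.07295−0.01865) = 11.40×0.05430 = 0.6191 kmol/m³.
C_A = C_{A0}e^(−k₁t) = 0.4333 kmol/m³, so C_C = C_{A0}−C_A−C_B = 4.888 kmol/m³; C_B/C_C = 0.127.

0.127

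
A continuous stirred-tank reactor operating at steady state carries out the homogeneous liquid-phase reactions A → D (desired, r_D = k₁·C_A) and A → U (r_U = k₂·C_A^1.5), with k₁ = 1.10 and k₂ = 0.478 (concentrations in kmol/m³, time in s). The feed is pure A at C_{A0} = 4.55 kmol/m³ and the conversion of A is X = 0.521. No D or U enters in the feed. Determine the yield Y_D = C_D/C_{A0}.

Exit C_A = C_{A0}(1−X) = 4.55×0.479 = 2.179 kmol/m³.
A CSTR operates uniformly at the exit composition, giving r_D = 2.397 and r_U = 1.538 (each k·C_A^n at C_A = 2.179).
Fraction of consumed A going to D: r_D/(r_D+r_U) = 0.6092.
C_D = 0.6092·C_{A0}·X = 0.6092×4.55×0.521 = 1.44 kmol/m³; Y_D = C_D/C_{A0} = 0.317.

0.317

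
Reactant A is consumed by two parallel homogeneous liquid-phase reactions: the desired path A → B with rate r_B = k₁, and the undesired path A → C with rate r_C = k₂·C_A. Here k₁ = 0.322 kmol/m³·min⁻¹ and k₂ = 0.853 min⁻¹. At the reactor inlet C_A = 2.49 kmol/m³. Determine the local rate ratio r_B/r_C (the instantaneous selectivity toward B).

0.152

S_{B/C} = r_B/r_C = (k₁)/(k₂·C_A) = (k₁/k₂)·C_A⁻¹.
= (0.322) / (0.853×2.490) = 0.3220/2.124 = 0.152.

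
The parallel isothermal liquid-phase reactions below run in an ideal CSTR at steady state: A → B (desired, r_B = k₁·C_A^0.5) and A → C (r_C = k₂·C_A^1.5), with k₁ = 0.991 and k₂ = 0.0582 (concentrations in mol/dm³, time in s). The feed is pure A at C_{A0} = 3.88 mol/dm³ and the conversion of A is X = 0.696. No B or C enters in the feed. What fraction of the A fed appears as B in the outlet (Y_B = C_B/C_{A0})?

Exit C_A = C_{A0}(1−X) = 3.88×0.304 = 1.180 mol/dm³.
A CSTR operates uniformly at the exit composition, giving r_B = 1.076 and r_C = 0.07456 (each k·C_A^n at C_A = 1.180).
Fraction of consumed A going to B: r_B/(r_B+r_C) = 0.9352.
C_B = 0.9352·C_{A0}·X = 0.9352×3.88×0.696 = 2.53 mol/dm³; Y_B = C_B/C_{A0} = 0.651.

0.651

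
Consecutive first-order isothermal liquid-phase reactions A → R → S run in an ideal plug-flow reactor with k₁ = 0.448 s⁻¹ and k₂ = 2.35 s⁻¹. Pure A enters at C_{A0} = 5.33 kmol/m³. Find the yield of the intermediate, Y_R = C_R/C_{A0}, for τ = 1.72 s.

0.105

For first-order series with pure A initially, C_R(τ) = k₁C_{A0}/(k₂−k₁)·(e^(−k₁τ) − e^(−k₂τ)).
e^(−k₁τ) = e^(−0.448×1.72) = e^(−0.7706) = 0.4628; e^(−k₂τ) = e^(−4.042) = 0.01756.
C_R = 0.448×5.33/(2.35−0.448) × (0.4628−0.01756) = 1.255×0.4452 = 0.5589 kmol/m³.
Y_R = C_R/C_{A0} = 0.5589/5.33 = 0.105.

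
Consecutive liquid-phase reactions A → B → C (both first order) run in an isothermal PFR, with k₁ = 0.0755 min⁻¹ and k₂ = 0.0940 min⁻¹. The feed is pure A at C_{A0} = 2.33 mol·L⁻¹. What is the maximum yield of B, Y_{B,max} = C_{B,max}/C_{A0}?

Evaluating C_B at τ_opt = ln(k₂/k₁)/(k₂−k₁) gives C_{B,max}/C_{A0} = (k₁/k₂)^[k₂/(k₂−k₁)].
= (0.0755/0.0940)^(0.0940/(0.0940−0.0755)) = (0.8032)^(5.081) = 0.3284.

0.328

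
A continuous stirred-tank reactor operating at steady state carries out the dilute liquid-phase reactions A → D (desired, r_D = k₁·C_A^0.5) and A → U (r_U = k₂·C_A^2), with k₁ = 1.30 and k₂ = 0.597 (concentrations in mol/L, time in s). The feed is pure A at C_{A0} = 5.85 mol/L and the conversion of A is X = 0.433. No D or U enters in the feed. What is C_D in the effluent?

0.671 mol/L

Exit C_A = C_{A0}(1−X) = 5.85×0.567 = 3.317 mol/L.
In a CSTR the entire volume is at exit conditions, so r_D = 1.30×3.317^0.5 = 2.368 and r_U = 0.597×3.317^2 = 6.568.
Fraction of consumed A going to D: r_D/(r_D+r_U) = 0.2650.
C_D = 0.2650·C_{A0}·X = 0.2650×5.85×0.433 = 0.671 mol/L.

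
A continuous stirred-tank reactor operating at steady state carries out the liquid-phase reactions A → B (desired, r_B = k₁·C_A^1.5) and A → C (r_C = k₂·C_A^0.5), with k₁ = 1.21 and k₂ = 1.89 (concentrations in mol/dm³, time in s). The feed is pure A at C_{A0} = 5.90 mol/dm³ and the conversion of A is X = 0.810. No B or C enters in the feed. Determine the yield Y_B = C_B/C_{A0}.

0.338

Exit C_A = C_{A0}(1−X) = 5.90×0.190 = 1.121 mol/dm³.
A CSTR operates uniformly at the exit composition, giving r_B = 1.436 and r_C = 2.001 (each k·C_A^n at C_A = 1.121).
Fraction of consumed A going to B: r_B/(r_B+r_C) = 0.4178.
C_B = 0.4178·C_{A0}·X = 0.4178×5.90×0.810 = 2.00 mol/dm³; Y_B = C_B/C_{A0} = 0.338.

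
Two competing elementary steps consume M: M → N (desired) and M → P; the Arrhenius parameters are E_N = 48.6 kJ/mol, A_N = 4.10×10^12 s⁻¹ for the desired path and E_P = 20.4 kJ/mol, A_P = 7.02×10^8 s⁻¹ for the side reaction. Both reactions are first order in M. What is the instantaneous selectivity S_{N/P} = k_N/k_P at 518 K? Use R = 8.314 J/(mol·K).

8.37

Since both paths have the same order in M, the concentration cancels and S_{N/P} = k_N/k_P = (A_N/A_P)·exp[(E_P−E_N)/(RT)].
(E_P−E_N)/(RT) = (20.4−48.6)×10³/(8.314×518) = -28200/4307 = -6.548.
k_N/k_P = (4.10×10^12/7.02×10^8)·exp(-6.548) = 5840 × 0.001433 = 8.37.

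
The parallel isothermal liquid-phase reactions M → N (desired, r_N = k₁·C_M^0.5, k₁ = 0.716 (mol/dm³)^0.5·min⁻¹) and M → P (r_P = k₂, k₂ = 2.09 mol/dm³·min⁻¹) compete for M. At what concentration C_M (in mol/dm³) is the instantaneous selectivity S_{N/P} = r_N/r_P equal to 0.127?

0.137 mol/dm³

S_{N/P} = (k₁/k₂)·C_M^0.5 ⇒ C_M = (S·k₂/k₁)^(2).
= (0.127×2.09/0.716)^(2) = (0.3707)^(2) = 0.137 mol/dm³.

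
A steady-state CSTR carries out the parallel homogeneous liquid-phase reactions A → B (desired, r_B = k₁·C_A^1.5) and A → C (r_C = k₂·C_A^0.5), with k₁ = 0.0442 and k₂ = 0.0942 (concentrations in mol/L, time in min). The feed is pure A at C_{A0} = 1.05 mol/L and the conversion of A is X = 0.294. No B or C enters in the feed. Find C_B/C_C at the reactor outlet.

0.348

Exit C_A = C_{A0}(1−X) = 1.05×0.706 = 0.7413 mol/L.
Rates in a CSTR are evaluated at the outlet concentration: r_B = 0.0442×0.7413^1.5 = 0.02821, r_C = 0.0942×0.7413^0.5 = 0.08111.
Overall selectivity = C_B/C_C = r_Bτ/(r_Cτ) = r_B/r_C = 0.348.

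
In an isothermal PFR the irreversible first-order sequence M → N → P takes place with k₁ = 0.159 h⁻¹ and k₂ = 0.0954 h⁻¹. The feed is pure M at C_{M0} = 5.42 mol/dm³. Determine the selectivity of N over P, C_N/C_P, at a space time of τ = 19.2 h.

Solving the coupled first-order balances gives C_N(τ) = [k₁/(k₂−k₁)]·C_{M0}·(e^(−k₁τ) − e^(−k₂τ)).
e^(−k₁τ) = e^(−0.159×19.2) = e^(−3.053) = 0.04723; e^(−k₂τ) = e^(−1.832) = 0.1601.
C_N = 0.159×5.42/(0.0954−0.159) × (0.04723−0.1601) = (-13.55)×(-0.1129) = 1.530 mol/dm³.
C_M = C_{M0}e^(−k₁τ) = 0.2560 mol/dm³, so C_P = C_{M0}−C_M−C_N = 3.634 mol/dm³; C_N/C_P = 0.421.

0.421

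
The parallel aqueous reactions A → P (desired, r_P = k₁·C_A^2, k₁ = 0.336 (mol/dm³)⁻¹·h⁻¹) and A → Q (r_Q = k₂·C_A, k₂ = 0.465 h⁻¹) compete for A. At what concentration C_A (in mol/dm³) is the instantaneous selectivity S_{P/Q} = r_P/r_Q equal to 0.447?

S_{P/Q} = (k₁/k₂)·C_A ⇒ C_A = S·k₂/k₁.
= 0.447×0.465/0.336 = 0.619 mol/dm³.

0.619 mol/dm³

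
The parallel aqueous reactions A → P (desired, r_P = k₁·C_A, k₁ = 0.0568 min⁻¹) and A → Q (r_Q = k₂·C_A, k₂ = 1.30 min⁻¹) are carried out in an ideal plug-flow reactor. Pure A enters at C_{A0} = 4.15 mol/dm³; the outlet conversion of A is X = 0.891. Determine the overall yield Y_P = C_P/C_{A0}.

0.0373

C_A = C_{A0}(1−X) = 0.4523 mol/dm³.
Both paths are first order in A, so the instantaneous fraction to P is constant: dC_P/d(−C_A) = k₁/(k₁+k₂) = 0.04186.
C_P = 0.04186·(C_{A0}−C_A) = 0.04186×3.698 = 0.155 mol/dm³.
Y_P = C_P/C_{A0} = 0.1548/4.15 = 0.0373.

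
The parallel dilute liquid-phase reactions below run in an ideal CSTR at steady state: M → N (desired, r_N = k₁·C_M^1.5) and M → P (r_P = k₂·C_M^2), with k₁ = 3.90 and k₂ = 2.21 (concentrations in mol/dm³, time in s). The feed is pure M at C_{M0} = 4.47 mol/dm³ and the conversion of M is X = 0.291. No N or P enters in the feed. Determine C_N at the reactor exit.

Exit C_M = C_{M0}(1−X) = 4.47×0.709 = 3.169 mol/dm³.
In a CSTR the entire volume is at exit conditions, so r_N = 3.90×3.169^1.5 = 22.00 and r_P = 2.21×3.169^2 = 22.20.
Fraction of consumed M going to N: r_N/(r_N+r_P) = 0.4978.
C_N = 0.4978·C_{M0}·X = 0.4978×4.47×0.291 = 0.648 mol/dm³.

0.648 mol/dm³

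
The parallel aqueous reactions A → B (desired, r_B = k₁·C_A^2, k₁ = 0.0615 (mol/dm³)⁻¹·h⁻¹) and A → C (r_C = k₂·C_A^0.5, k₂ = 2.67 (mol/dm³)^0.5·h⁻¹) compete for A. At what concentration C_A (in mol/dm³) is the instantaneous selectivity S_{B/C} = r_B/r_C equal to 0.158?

3.61 mol/dm³

S_{B/C} = (k₁/k₂)·C_A^1.5 ⇒ C_A = (S·k₂/k₁)^(1/1.5).
= (0.158×2.67/0.0615)^(0.6667) = (6.860)^(0.6667) = 3.61 mol/dm³.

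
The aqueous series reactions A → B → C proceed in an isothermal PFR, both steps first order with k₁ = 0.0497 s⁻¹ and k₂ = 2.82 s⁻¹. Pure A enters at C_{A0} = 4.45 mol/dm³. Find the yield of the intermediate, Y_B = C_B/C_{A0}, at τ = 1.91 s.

For first-order series with pure A initially, C_B(τ) = k₁C_{A0}/(k₂−k₁)·(e^(−k₁τ) − e^(−k₂τ)).
e^(−k₁τ) = e^(−0.0497×1.91) = e^(−0.09493) = 0.9094; e^(−k₂τ) = e^(−5.386) = 0.004579.
C_B = 0.0497×4.45/(2.82−0.0497) × (0.9094−0.004579) = 0.07983×0.9049 = 0.07224 mol/dm³.
Y_B = C_B/C_{A0} = 0.07224/4.45 = 0.0162.

0.0162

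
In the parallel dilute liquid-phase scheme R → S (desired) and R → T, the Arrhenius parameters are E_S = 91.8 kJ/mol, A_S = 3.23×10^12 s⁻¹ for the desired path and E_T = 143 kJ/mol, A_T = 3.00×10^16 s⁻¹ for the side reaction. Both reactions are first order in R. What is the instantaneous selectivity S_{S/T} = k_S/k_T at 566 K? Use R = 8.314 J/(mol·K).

k_S/k_T = (A_S/A_T)·exp[−(E_S−E_T)/(RT)] = (A_S/A_T)·exp[(E_T−E_S)/(RT)].
(E_T−E_S)/(RT) = (143−91.8)×10³/(8.314×566) = 51200/4706 = 10.88.
k_S/k_T = (3.23×10^12/3.00×10^16)·exp(10.88) = 1.077×10^-4 × 53123 = 5.72.
Since E_S < E_T, lowering the temperature improves selectivity toward S.

5.72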